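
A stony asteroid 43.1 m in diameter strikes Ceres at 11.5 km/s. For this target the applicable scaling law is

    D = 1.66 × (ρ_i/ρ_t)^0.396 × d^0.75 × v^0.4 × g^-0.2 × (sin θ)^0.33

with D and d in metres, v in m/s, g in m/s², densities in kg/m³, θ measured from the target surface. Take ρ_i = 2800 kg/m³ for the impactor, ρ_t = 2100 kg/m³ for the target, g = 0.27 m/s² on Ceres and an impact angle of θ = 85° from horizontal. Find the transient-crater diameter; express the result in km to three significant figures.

In SI units: v = 11500 m/s.
(ρ_i/ρ_t)^0.396 = (2800/2100)^0.396 = 1.121
d^0.75 = 43.1^0.75 = 16.82
v^0.4 = 11500^0.4 = 42.10
g^-0.2 = 0.27^-0.2 = 1.299
(sin 85°)^0.33 = 0.9962^0.33 = 0.9987
D = 1.66 × 1.121 × 16.82 × 42.10 × 1.299 × 0.9987 = 1709 m
   = 1.709 km

D ≈ 1.71 km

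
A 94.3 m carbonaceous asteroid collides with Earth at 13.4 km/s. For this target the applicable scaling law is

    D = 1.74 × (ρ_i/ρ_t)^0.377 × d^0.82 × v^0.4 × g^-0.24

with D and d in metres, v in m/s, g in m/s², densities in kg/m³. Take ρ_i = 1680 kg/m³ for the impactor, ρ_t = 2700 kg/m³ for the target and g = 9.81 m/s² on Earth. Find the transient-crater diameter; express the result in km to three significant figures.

In SI units: v = 13400 m/s.
(ρ_i/ρ_t)^0.377 = (1680/2700)^0.377 = 0.8362
d^0.82 = 94.3^0.82 = 41.60
v^0.4 = 13400^0.4 = 44.76
g^-0.24 = 9.81^-0.24 = 0.5781
D = 1.74 × 0.8362 × 41.60 × 44.76 × 0.5781 = 1566 m
   = 1.566 km

D ≈ 1.57 km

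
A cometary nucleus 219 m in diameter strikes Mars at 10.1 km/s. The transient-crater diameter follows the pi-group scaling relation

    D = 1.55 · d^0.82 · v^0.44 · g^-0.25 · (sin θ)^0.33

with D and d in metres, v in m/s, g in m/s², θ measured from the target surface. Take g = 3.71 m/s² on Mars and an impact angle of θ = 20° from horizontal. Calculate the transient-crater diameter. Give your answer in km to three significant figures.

In SI units: v = 10100 m/s.
d^0.82 = 219^0.82 = 83.02
v^0.44 = 10100^0.44 = 57.80
g^-0.25 = 3.71^-0.25 = 0.7205
(sin 20°)^0.33 = 0.3420^0.33 = 0.7018
D = 1.55 × 83.02 × 57.80 × 0.7205 × 0.7018 = 3761 m
   = 3.761 km

D ≈ 3.76 km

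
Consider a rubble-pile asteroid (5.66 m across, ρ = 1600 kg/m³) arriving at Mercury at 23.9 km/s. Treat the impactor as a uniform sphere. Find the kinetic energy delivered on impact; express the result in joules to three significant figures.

v = 23900 m/s.
Mass m = (π/6) ρ d³ = (π/6) × 1600 × (5.66)³ = 1.519 × 10^5 kg
E = ½ m v² = 0.5 × 1.519 × 10^5 × (23900)² = 4.338 × 10^13 J

E ≈ 4.34 × 10^13 J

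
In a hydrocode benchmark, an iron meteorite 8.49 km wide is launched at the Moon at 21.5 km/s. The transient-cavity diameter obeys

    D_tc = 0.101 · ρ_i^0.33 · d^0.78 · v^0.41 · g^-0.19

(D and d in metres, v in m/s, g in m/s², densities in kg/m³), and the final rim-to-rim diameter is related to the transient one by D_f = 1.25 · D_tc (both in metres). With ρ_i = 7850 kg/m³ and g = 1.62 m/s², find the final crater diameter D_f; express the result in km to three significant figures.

In SI: d = 8490 m, v = 21500 m/s.
ρ_i^0.33 = 7850^0.33 = 19.29
d^0.78 = 8490^0.78 = 1160
v^0.41 = 21500^0.41 = 59.74
g^-0.19 = 1.62^-0.19 = 0.9124
D_tc = 0.101 × 19.29 × 1160 × 59.74 × 0.9124 = 1.232 × 10^5 m
D_f = 1.25 × 1.232 × 10^5 = 1.540 × 10^5 m
     = 154.0 km

D_f ≈ 154 km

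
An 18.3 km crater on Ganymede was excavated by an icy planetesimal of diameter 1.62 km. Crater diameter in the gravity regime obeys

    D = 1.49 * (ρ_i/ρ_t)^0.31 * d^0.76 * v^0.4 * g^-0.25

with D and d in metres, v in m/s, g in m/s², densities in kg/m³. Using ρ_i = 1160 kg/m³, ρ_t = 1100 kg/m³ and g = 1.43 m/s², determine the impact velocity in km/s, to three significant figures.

v ≈ 16.0 km/s

Rearranging for v: v = [D / (1.49 · (1160/1100)^0.31 · 1620^0.76 · 1.43^-0.25)]^(1/0.4).
D = 18300 m.
(1160/1100)^0.31 = 1.017
1620^0.76 = 274.9
1.43^-0.25 = 0.9145
Denominator = 1.49 × 1.017 × 274.9 × 0.9145 = 380.9
D / 380.9 = 18300 / 380.9 = 48.04
v = 48.04^(1/0.4) = 48.04^2.5 = 15996 m/s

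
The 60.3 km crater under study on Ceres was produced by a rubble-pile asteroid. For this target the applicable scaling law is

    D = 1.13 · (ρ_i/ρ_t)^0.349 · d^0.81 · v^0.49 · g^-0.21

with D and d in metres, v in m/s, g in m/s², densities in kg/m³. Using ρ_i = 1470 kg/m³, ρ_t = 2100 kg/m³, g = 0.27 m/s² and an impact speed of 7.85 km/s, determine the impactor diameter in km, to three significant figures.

Rearranging for d: d = [D / (1.13 · (1470/2100)^0.349 · 7850^0.49 · 0.27^-0.21)]^(1/0.81).
D = 60300 m.
(1470/2100)^0.349 = 0.8830
7850^0.49 = 81.00
0.27^-0.21 = 1.316
Denominator = 1.13 × 0.8830 × 81.00 × 1.316 = 106.4
D / 106.4 = 60300 / 106.4 = 566.7
d = 566.7^(1/0.81) = 566.7^1.2346 = 2508 m

d ≈ 2.51 km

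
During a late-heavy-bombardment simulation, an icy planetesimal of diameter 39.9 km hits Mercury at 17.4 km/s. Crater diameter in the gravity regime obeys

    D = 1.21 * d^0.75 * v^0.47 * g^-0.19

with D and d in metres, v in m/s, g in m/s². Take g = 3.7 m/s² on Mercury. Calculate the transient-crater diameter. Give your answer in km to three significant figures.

D ≈ 262 km

In SI units: d = 39900 m, v = 17400 m/s.
d^0.75 = 39900^0.75 = 2823
v^0.47 = 17400^0.47 = 98.41
g^-0.19 = 3.7^-0.19 = 0.7799
D = 1.21 × 2823 × 98.41 × 0.7799 = 2.622 × 10^5 m
   = 262.2 km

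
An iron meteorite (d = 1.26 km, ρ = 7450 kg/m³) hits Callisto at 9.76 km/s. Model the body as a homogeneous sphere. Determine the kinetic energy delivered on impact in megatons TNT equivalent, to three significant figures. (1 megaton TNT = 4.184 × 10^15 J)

d = 1260 m; v = 9760 m/s.
Mass m = (π/6) ρ d³ = (π/6) × 7450 × (1260)³ = 7.803 × 10^12 kg
E = ½ m v² = 0.5 × 7.803 × 10^12 × (9760)² = 3.716 × 10^20 J
   = 3.716 × 10^20 / 4.184×10^15 = 88815 Mt

E ≈ 88800 Mt TNT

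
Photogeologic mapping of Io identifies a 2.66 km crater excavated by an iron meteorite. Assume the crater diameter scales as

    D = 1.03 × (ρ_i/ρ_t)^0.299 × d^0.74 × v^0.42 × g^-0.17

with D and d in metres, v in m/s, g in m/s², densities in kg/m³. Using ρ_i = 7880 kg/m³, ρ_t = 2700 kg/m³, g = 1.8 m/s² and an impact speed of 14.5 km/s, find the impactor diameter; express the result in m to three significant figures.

d ≈ 132 m

Rearranging for d: d = [D / (1.03 · (7880/2700)^0.299 · 14500^0.42 · 1.8^-0.17)]^(1/0.74).
D = 2660 m.
(7880/2700)^0.299 = 1.377
14500^0.42 = 55.95
1.8^-0.17 = 0.9049
Denominator = 1.03 × 1.377 × 55.95 × 0.9049 = 71.81
D / 71.81 = 2660 / 71.81 = 37.04
d = 37.04^(1/0.74) = 37.04^1.3514 = 131.8 m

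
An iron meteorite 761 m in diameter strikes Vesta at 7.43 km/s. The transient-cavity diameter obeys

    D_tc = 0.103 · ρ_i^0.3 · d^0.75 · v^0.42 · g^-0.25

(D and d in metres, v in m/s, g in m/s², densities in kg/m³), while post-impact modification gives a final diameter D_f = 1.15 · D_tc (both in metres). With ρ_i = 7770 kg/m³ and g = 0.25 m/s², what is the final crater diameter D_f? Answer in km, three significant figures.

v = 7430 m/s.
ρ_i^0.3 = 7770^0.3 = 14.69
d^0.75 = 761^0.75 = 144.9
v^0.42 = 7430^0.42 = 42.25
g^-0.25 = 0.25^-0.25 = 1.414
D_tc = 0.103 × 14.69 × 144.9 × 42.25 × 1.414 = 13100 m
D_f = 1.15 × 13100 = 15065 m
     = 15.06 km

D_f ≈ 15.1 km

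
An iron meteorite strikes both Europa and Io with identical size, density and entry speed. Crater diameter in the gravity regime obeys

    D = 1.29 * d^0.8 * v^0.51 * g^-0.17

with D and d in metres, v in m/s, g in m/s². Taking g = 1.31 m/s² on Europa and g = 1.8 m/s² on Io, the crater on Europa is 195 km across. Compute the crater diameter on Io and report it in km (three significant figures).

D ≈ 185 km

All impactor-dependent factors cancel in the ratio, leaving D_Io/D_Europa = (g_Io/g_Europa)^-0.17.
(1.8/1.31)^-0.17 = 1.374^-0.17 = 0.9474
D_Io = 0.9474 × 195 km = 185 km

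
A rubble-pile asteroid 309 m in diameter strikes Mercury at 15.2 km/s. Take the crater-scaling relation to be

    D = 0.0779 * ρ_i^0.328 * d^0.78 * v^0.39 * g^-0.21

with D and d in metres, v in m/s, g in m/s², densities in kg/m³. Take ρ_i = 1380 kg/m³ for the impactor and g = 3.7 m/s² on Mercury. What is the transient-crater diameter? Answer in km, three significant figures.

In SI units: v = 15200 m/s.
ρ_i^0.328 = 1380^0.328 = 10.71
d^0.78 = 309^0.78 = 87.53
v^0.39 = 15200^0.39 = 42.75
g^-0.21 = 3.7^-0.21 = 0.7598
D = 0.0779 × 10.71 × 87.53 × 42.75 × 0.7598 = 2372 m
   = 2.372 km

D ≈ 2.37 km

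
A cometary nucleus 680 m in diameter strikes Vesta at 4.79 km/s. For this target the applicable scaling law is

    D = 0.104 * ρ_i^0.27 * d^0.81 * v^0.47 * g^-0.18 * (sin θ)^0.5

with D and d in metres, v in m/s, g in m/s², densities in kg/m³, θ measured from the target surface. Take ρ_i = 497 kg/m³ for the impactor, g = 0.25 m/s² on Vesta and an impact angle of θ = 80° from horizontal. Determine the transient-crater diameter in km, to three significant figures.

In SI units: v = 4790 m/s.
ρ_i^0.27 = 497^0.27 = 5.346
d^0.81 = 680^0.81 = 196.9
v^0.47 = 4790^0.47 = 53.67
g^-0.18 = 0.25^-0.18 = 1.283
(sin 80°)^0.5 = 0.9848^0.5 = 0.9924
D = 0.104 × 5.346 × 196.9 × 53.67 × 1.283 × 0.9924 = 7481 m
   = 7.481 km

D ≈ 7.48 km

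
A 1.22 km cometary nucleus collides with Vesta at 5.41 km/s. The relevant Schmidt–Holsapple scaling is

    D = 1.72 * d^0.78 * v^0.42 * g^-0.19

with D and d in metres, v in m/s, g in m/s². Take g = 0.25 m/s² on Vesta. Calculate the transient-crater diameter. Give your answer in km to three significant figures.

D ≈ 21.1 km

In SI units: d = 1220 m, v = 5410 m/s.
d^0.78 = 1220^0.78 = 255.5
v^0.42 = 5410^0.42 = 36.98
g^-0.19 = 0.25^-0.19 = 1.301
D = 1.72 × 255.5 × 36.98 × 1.301 = 21143 m
   = 21.14 km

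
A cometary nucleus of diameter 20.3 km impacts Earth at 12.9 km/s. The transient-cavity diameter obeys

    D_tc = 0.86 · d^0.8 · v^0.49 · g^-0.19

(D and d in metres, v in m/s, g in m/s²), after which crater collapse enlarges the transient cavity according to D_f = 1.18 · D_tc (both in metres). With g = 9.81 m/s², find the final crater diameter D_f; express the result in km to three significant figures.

D_f ≈ 190 km

In SI: d = 20300 m, v = 12900 m/s.
d^0.8 = 20300^0.8 = 2793
v^0.49 = 12900^0.49 = 103.3
g^-0.19 = 9.81^-0.19 = 0.6480
D_tc = 0.86 × 2793 × 103.3 × 0.6480 = 1.608 × 10^5 m
D_f = 1.18 × 1.608 × 10^5 = 1.897 × 10^5 m
     = 189.7 km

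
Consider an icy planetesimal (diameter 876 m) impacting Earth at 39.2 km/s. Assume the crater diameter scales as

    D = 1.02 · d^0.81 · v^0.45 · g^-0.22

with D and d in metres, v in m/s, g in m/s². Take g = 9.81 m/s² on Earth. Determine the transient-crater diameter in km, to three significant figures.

D ≈ 17.4 km

In SI units: v = 39200 m/s.
d^0.81 = 876^0.81 = 241.8
v^0.45 = 39200^0.45 = 116.7
g^-0.22 = 9.81^-0.22 = 0.6051
D = 1.02 × 241.8 × 116.7 × 0.6051 = 17416 m
   = 17.42 km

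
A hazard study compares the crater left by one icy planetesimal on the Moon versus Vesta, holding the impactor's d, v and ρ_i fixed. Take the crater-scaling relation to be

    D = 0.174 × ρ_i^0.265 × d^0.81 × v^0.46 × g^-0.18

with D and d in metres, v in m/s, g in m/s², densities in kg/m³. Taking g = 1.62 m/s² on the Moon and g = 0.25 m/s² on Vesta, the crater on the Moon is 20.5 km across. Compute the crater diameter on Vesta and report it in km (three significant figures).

D ≈ 28.7 km

All impactor-dependent factors cancel in the ratio, leaving D_Vesta/D_Moon = (g_Vesta/g_Moon)^-0.18.
(0.25/1.62)^-0.18 = 0.1543^-0.18 = 1.400
D_Vesta = 1.400 × 20.5 km = 28.7 km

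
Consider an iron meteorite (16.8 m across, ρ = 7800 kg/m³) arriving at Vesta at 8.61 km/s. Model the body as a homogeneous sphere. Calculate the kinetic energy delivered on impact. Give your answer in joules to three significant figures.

v = 8610 m/s.
Mass m = (π/6) ρ d³ = (π/6) × 7800 × (16.8)³ = 1.937 × 10^7 kg
E = ½ m v² = 0.5 × 1.937 × 10^7 × (8610)² = 7.180 × 10^14 J

E ≈ 7.18 × 10^14 J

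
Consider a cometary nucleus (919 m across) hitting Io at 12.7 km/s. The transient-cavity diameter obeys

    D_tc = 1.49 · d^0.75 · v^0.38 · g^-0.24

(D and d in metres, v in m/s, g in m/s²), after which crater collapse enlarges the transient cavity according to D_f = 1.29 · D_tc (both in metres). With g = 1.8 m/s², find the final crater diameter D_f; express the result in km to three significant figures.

D_f ≈ 10.1 km

v = 12700 m/s.
d^0.75 = 919^0.75 = 166.9
v^0.38 = 12700^0.38 = 36.26
g^-0.24 = 1.8^-0.24 = 0.8684
D_tc = 1.49 × 166.9 × 36.26 × 0.8684 = 7831 m
D_f = 1.29 × 7831 = 10102 m
     = 10.10 km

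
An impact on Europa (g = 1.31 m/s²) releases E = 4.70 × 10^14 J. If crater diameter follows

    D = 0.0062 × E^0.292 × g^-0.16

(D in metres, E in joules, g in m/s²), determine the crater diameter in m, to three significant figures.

E^0.292 = (4.70 × 10^14)^0.292 = 1.924 × 10^4
g^-0.16 = 1.31^-0.16 = 0.9577
D = 0.0062 × 1.924 × 10^4 × 0.9577 = 114.2 m

D ≈ 114 m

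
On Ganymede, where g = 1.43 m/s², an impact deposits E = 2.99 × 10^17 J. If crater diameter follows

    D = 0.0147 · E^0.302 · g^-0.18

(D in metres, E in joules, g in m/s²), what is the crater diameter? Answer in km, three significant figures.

D ≈ 2.61 km

E^0.302 = (2.99 × 10^17)^0.302 = 1.895 × 10^5
g^-0.18 = 1.43^-0.18 = 0.9376
D = 0.0147 × 1.895 × 10^5 × 0.9376 = 2612 m
   = 2.612 km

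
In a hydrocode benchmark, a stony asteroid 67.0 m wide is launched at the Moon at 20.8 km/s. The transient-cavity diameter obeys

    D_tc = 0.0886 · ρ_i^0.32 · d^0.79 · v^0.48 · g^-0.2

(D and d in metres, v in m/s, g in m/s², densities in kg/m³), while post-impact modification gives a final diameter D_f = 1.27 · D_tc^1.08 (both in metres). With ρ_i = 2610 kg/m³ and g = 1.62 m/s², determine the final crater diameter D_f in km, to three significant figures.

v = 20800 m/s.
ρ_i^0.32 = 2610^0.32 = 12.40
d^0.79 = 67^0.79 = 27.71
v^0.48 = 20800^0.48 = 118.2
g^-0.2 = 1.62^-0.2 = 0.9080
D_tc = 0.0886 × 12.40 × 27.71 × 118.2 × 0.9080 = 3267 m
D_f = 1.27 × (3267)^1.08 = 7927 m
     = 7.927 km

D_f ≈ 7.93 km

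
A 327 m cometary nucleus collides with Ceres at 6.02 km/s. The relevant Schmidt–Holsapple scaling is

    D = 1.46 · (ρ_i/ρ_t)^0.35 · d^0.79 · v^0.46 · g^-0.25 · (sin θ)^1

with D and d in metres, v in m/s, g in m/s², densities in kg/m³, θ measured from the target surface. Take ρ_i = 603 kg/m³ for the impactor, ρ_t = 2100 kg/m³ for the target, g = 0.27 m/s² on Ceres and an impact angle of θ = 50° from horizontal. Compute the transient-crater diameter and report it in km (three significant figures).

In SI units: v = 6020 m/s.
(ρ_i/ρ_t)^0.35 = (603/2100)^0.35 = 0.6462
d^0.79 = 327^0.79 = 96.94
v^0.46 = 6020^0.46 = 54.78
g^-0.25 = 0.27^-0.25 = 1.387
(sin 50°)^1 = 0.7660^1 = 0.7660
D = 1.46 × 0.6462 × 96.94 × 54.78 × 1.387 × 0.7660 = 5323 m
   = 5.323 km

D ≈ 5.32 km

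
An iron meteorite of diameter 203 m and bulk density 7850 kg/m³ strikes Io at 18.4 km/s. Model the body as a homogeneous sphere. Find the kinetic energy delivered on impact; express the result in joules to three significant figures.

E ≈ 5.82 × 10^18 J

v = 18400 m/s.
Mass m = (π/6) ρ d³ = (π/6) × 7850 × (203)³ = 3.438 × 10^10 kg
E = ½ m v² = 0.5 × 3.438 × 10^10 × (18400)² = 5.820 × 10^18 J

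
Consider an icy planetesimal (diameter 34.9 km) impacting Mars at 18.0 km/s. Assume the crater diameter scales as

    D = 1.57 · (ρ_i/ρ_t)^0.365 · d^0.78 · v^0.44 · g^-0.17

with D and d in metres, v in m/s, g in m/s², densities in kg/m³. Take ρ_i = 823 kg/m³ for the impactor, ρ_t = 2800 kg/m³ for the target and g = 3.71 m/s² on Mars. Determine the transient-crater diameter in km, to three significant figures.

D ≈ 209 km

In SI units: d = 34900 m, v = 18000 m/s.
(ρ_i/ρ_t)^0.365 = (823/2800)^0.365 = 0.6396
d^0.78 = 34900^0.78 = 3495
v^0.44 = 18000^0.44 = 74.53
g^-0.17 = 3.71^-0.17 = 0.8002
D = 1.57 × 0.6396 × 3495 × 74.53 × 0.8002 = 2.093 × 10^5 m
   = 209.3 km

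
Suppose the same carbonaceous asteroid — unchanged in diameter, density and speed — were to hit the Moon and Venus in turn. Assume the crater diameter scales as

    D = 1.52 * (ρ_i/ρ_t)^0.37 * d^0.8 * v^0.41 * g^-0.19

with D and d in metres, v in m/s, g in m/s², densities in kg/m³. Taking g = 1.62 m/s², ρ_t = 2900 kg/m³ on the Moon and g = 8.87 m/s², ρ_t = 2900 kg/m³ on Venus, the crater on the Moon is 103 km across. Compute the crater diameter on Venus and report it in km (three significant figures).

D ≈ 74.6 km

The impactor-only factors (d, v, ρ_i) cancel in the ratio, leaving D_Venus/D_Moon = (g_Venus/g_Moon)^-0.19 · (ρ_t,Moon/ρ_t,Venus)^0.37.
(8.87/1.62)^-0.19 = 5.475^-0.19 = 0.7239
(2900/2900)^0.37 = 1.000^0.37 = 1.000
Ratio = 0.7239 × 1.000 = 0.7239
D_Venus = 0.7239 × 103 km = 74.6 km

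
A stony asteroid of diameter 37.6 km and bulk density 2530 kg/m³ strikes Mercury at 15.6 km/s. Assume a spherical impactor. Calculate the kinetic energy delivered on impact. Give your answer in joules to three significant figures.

d = 37600 m; v = 15600 m/s.
Mass m = (π/6) ρ d³ = (π/6) × 2530 × (37600)³ = 7.042 × 10^16 kg
E = ½ m v² = 0.5 × 7.042 × 10^16 × (15600)² = 8.569 × 10^24 J

E ≈ 8.57 × 10^24 J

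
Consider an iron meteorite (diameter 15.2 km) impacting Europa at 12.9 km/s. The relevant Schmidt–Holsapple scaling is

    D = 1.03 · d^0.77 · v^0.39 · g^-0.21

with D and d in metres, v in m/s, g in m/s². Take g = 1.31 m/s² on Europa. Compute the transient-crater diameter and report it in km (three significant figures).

In SI units: d = 15200 m, v = 12900 m/s.
d^0.77 = 15200^0.77 = 1660
v^0.39 = 12900^0.39 = 40.10
g^-0.21 = 1.31^-0.21 = 0.9449
D = 1.03 × 1660 × 40.10 × 0.9449 = 64785 m
   = 64.79 km

D ≈ 64.8 km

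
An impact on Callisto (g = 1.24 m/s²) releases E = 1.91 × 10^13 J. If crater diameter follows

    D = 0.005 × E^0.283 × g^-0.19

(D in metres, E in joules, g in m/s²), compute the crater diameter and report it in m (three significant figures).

E^0.283 = (1.91 × 10^13)^0.283 = 5.735 × 10^3
g^-0.19 = 1.24^-0.19 = 0.9600
D = 0.005 × 5.735 × 10^3 × 0.9600 = 27.53 m

D ≈ 27.5 m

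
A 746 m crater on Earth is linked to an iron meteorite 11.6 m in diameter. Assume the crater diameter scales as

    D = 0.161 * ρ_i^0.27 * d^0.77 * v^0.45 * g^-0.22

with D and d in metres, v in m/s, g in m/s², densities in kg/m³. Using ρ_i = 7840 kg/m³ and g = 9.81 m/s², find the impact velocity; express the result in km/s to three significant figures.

v ≈ 29.7 km/s

Rearranging for v: v = [D / (0.161 · 7840^0.27 · 11.6^0.77 · 9.81^-0.22)]^(1/0.45).
7840^0.27 = 11.26
11.6^0.77 = 6.601
9.81^-0.22 = 0.6051
Denominator = 0.161 × 11.26 × 6.601 × 0.6051 = 7.241
D / 7.241 = 746 / 7.241 = 103.0
v = 103.0^(1/0.45) = 103.0^2.2222 = 29712 m/s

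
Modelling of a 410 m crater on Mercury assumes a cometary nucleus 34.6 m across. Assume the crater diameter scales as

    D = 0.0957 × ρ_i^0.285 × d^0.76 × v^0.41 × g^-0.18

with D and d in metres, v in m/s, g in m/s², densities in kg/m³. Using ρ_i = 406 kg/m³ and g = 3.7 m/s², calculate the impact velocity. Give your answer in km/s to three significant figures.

v ≈ 27.6 km/s

Rearranging for v: v = [D / (0.0957 · 406^0.285 · 34.6^0.76 · 3.7^-0.18)]^(1/0.41).
406^0.285 = 5.539
34.6^0.76 = 14.78
3.7^-0.18 = 0.7902
Denominator = 0.0957 × 5.539 × 14.78 × 0.7902 = 6.191
D / 6.191 = 410 / 6.191 = 66.23
v = 66.23^(1/0.41) = 66.23^2.439 = 27641 m/s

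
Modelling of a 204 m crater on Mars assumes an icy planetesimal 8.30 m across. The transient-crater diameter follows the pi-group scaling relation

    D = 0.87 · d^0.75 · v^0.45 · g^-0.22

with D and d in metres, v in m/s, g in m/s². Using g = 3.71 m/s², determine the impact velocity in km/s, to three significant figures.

v ≈ 10.3 km/s

Rearranging for v: v = [D / (0.87 · 8.3^0.75 · 3.71^-0.22)]^(1/0.45).
8.3^0.75 = 4.890
3.71^-0.22 = 0.7494
Denominator = 0.87 × 4.890 × 0.7494 = 3.188
D / 3.188 = 204 / 3.188 = 63.99
v = 63.99^(1/0.45) = 63.99^2.2222 = 10317 m/s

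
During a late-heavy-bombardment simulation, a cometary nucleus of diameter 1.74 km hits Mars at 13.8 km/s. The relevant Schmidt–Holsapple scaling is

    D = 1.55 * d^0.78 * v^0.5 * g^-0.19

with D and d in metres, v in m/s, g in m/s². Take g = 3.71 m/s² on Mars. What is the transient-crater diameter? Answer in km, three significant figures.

D ≈ 47.8 km

In SI units: d = 1740 m, v = 13800 m/s.
d^0.78 = 1740^0.78 = 337.0
v^0.5 = 13800^0.5 = 117.5
g^-0.19 = 3.71^-0.19 = 0.7795
D = 1.55 × 337.0 × 117.5 × 0.7795 = 47843 m
   = 47.84 km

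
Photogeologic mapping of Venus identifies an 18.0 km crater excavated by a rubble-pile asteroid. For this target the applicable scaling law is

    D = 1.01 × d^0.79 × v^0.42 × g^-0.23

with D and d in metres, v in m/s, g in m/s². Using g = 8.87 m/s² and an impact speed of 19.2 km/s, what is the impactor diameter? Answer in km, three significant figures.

Rearranging for d: d = [D / (1.01 · 19200^0.42 · 8.87^-0.23)]^(1/0.79).
D = 18000 m.
19200^0.42 = 62.95
8.87^-0.23 = 0.6053
Denominator = 1.01 × 62.95 × 0.6053 = 38.48
D / 38.48 = 18000 / 38.48 = 467.8
d = 467.8^(1/0.79) = 467.8^1.2658 = 2398 m

d ≈ 2.40 km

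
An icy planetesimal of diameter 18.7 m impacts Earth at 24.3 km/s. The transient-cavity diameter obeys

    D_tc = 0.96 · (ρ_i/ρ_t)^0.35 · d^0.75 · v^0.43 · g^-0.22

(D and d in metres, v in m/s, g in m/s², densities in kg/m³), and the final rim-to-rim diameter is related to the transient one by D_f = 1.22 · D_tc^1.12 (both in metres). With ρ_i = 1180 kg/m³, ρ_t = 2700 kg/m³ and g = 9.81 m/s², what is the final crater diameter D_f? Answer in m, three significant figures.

v = 24300 m/s.
(ρ_i/ρ_t)^0.35 = (1180/2700)^0.35 = 0.7485
d^0.75 = 18.7^0.75 = 8.993
v^0.43 = 24300^0.43 = 76.88
g^-0.22 = 9.81^-0.22 = 0.6051
D_tc = 0.96 × 0.7485 × 8.993 × 76.88 × 0.6051 = 300.6 m
D_f = 1.22 × (300.6)^1.12 = 727.3 m

D_f ≈ 727 m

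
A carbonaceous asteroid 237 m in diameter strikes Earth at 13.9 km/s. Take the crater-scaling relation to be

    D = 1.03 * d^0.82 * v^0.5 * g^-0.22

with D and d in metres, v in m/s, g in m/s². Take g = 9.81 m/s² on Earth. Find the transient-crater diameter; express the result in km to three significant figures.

In SI units: v = 13900 m/s.
d^0.82 = 237^0.82 = 88.57
v^0.5 = 13900^0.5 = 117.9
g^-0.22 = 9.81^-0.22 = 0.6051
D = 1.03 × 88.57 × 117.9 × 0.6051 = 6508 m
   = 6.508 km

D ≈ 6.51 km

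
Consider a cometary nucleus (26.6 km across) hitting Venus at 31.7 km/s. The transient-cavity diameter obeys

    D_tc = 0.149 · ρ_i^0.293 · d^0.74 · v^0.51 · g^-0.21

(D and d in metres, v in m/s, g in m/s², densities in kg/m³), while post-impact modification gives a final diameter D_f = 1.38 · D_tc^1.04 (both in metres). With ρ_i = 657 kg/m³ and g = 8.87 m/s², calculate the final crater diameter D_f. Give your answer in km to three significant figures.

In SI: d = 26600 m, v = 31700 m/s.
ρ_i^0.293 = 657^0.293 = 6.692
d^0.74 = 26600^0.74 = 1881
v^0.51 = 31700^0.51 = 197.5
g^-0.21 = 8.87^-0.21 = 0.6323
D_tc = 0.149 × 6.692 × 1881 × 197.5 × 0.6323 = 2.342 × 10^5 m
D_f = 1.38 × (2.342 × 10^5)^1.04 = 5.300 × 10^5 m
     = 530.0 km

D_f ≈ 530 km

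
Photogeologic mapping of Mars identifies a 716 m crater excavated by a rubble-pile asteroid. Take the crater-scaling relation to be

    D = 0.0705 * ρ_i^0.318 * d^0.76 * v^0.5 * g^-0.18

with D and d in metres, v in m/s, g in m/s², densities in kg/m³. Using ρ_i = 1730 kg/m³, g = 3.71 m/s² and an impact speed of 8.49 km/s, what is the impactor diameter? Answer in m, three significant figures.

d ≈ 29.3 m

Rearranging for d: d = [D / (0.0705 · 1730^0.318 · 8490^0.5 · 3.71^-0.18)]^(1/0.76).
1730^0.318 = 10.71
8490^0.5 = 92.14
3.71^-0.18 = 0.7898
Denominator = 0.0705 × 10.71 × 92.14 × 0.7898 = 54.95
D / 54.95 = 716 / 54.95 = 13.03
d = 13.03^(1/0.76) = 13.03^1.3158 = 29.31 m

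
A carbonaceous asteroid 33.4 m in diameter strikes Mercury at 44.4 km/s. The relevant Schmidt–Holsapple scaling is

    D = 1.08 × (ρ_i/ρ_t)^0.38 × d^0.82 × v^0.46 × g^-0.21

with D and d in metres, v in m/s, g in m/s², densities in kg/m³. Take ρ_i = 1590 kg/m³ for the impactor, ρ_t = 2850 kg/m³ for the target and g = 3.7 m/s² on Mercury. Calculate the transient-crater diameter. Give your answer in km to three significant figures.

D ≈ 1.60 km

In SI units: v = 44400 m/s.
(ρ_i/ρ_t)^0.38 = (1590/2850)^0.38 = 0.8011
d^0.82 = 33.4^0.82 = 17.76
v^0.46 = 44400^0.46 = 137.3
g^-0.21 = 3.7^-0.21 = 0.7598
D = 1.08 × 0.8011 × 17.76 × 137.3 × 0.7598 = 1603 m
   = 1.603 km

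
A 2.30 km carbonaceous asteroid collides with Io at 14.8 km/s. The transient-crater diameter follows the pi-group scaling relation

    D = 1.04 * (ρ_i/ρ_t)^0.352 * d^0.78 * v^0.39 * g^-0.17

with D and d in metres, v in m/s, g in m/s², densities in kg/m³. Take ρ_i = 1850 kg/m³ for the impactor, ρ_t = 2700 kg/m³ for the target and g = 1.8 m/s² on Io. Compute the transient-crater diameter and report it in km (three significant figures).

In SI units: d = 2300 m, v = 14800 m/s.
(ρ_i/ρ_t)^0.352 = (1850/2700)^0.352 = 0.8754
d^0.78 = 2300^0.78 = 418.9
v^0.39 = 14800^0.39 = 42.31
g^-0.17 = 1.8^-0.17 = 0.9049
D = 1.04 × 0.8754 × 418.9 × 42.31 × 0.9049 = 14601 m
   = 14.60 km

D ≈ 14.6 km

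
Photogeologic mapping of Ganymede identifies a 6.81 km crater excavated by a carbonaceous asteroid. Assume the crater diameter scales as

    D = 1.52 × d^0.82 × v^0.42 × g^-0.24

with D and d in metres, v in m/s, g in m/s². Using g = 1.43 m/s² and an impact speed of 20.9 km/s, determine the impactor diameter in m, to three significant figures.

d ≈ 193 m

Rearranging for d: d = [D / (1.52 · 20900^0.42 · 1.43^-0.24)]^(1/0.82).
D = 6810 m.
20900^0.42 = 65.23
1.43^-0.24 = 0.9177
Denominator = 1.52 × 65.23 × 0.9177 = 90.99
D / 90.99 = 6810 / 90.99 = 74.84
d = 74.84^(1/0.82) = 74.84^1.2195 = 193.0 m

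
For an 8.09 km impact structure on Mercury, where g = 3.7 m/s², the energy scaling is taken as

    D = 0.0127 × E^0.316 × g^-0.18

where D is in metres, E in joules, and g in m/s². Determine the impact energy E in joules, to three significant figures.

Rearranging: E = [D / (0.0127 · g^-0.18)]^(1/0.316).
D = 8090 m.
g^-0.18 = 3.7^-0.18 = 0.7902
D / (0.0127 × 0.7902) = 8090 / (0.01004) = 8.058 × 10^5
E = (8.058 × 10^5)^3.1646 = 4.907 × 10^18 J

E ≈ 4.91 × 10^18 J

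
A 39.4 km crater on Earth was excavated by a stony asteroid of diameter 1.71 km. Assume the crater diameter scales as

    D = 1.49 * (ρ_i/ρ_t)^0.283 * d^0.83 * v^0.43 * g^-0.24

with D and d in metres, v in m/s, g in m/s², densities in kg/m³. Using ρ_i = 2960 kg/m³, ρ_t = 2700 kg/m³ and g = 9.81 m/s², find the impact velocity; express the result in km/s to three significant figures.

Rearranging for v: v = [D / (1.49 · (2960/2700)^0.283 · 1710^0.83 · 9.81^-0.24)]^(1/0.43).
D = 39400 m.
(2960/2700)^0.283 = 1.026
1710^0.83 = 482.4
9.81^-0.24 = 0.5781
Denominator = 1.49 × 1.026 × 482.4 × 0.5781 = 426.3
D / 426.3 = 39400 / 426.3 = 92.42
v = 92.42^(1/0.43) = 92.42^2.3256 = 37289 m/s

v ≈ 37.3 km/s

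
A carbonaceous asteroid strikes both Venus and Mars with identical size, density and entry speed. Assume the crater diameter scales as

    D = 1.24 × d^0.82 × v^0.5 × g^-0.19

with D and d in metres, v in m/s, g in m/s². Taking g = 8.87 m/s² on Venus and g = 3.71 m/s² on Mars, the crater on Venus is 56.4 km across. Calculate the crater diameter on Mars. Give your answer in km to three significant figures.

All impactor-dependent factors cancel in the ratio, leaving D_Mars/D_Venus = (g_Mars/g_Venus)^-0.19.
(3.71/8.87)^-0.19 = 0.4183^-0.19 = 1.180
D_Mars = 1.180 × 56.4 km = 66.6 km

D ≈ 66.6 km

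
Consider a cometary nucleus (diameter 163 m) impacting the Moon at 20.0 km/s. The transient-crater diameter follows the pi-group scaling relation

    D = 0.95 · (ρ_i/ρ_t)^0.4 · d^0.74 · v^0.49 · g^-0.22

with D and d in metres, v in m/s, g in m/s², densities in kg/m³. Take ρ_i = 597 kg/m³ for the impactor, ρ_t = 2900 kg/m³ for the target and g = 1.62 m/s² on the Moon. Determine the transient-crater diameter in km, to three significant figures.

In SI units: v = 20000 m/s.
(ρ_i/ρ_t)^0.4 = (597/2900)^0.4 = 0.5314
d^0.74 = 163^0.74 = 43.35
v^0.49 = 20000^0.49 = 128.1
g^-0.22 = 1.62^-0.22 = 0.8993
D = 0.95 × 0.5314 × 43.35 × 128.1 × 0.8993 = 2521 m
   = 2.521 km

D ≈ 2.52 km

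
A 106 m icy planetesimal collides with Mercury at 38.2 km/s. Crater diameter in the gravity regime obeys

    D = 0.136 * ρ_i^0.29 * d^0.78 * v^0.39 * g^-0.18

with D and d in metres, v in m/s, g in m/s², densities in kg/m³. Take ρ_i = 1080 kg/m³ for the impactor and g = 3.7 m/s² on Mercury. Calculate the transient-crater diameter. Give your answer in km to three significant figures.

In SI units: v = 38200 m/s.
ρ_i^0.29 = 1080^0.29 = 7.580
d^0.78 = 106^0.78 = 38.00
v^0.39 = 38200^0.39 = 61.24
g^-0.18 = 3.7^-0.18 = 0.7902
D = 0.136 × 7.580 × 38.00 × 61.24 × 0.7902 = 1896 m
   = 1.896 km

D ≈ 1.90 km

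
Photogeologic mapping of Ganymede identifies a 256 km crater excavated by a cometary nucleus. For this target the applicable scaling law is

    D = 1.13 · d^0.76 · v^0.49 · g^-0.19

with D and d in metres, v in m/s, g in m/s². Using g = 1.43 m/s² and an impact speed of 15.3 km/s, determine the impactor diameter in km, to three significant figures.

d ≈ 24.4 km

Rearranging for d: d = [D / (1.13 · 15300^0.49 · 1.43^-0.19)]^(1/0.76).
D = 256000 m.
15300^0.49 = 112.3
1.43^-0.19 = 0.9343
Denominator = 1.13 × 112.3 × 0.9343 = 118.6
D / 118.6 = 256000 / 118.6 = 2159
d = 2159^(1/0.76) = 2159^1.3158 = 24390 m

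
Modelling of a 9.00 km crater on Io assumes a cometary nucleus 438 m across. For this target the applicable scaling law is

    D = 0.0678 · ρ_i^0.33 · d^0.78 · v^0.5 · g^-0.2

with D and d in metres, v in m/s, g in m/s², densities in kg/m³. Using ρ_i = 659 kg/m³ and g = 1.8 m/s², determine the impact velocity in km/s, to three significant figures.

Rearranging for v: v = [D / (0.0678 · 659^0.33 · 438^0.78 · 1.8^-0.2)]^(1/0.5).
D = 9000 m.
659^0.33 = 8.516
438^0.78 = 114.9
1.8^-0.2 = 0.8891
Denominator = 0.0678 × 8.516 × 114.9 × 0.8891 = 58.98
D / 58.98 = 9000 / 58.98 = 152.6
v = 152.6^(1/0.5) = 152.6^2 = 23287 m/s

v ≈ 23.3 km/s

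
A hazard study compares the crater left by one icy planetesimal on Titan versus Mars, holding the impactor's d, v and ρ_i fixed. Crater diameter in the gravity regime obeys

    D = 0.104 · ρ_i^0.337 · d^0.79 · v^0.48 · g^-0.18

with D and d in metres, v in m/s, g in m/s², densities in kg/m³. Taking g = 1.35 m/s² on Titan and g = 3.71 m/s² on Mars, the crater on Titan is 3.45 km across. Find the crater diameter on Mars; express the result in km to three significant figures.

All impactor-dependent factors cancel in the ratio, leaving D_Mars/D_Titan = (g_Mars/g_Titan)^-0.18.
(3.71/1.35)^-0.18 = 2.748^-0.18 = 0.8336
D_Mars = 0.8336 × 3.45 km = 2.88 km

D ≈ 2.88 km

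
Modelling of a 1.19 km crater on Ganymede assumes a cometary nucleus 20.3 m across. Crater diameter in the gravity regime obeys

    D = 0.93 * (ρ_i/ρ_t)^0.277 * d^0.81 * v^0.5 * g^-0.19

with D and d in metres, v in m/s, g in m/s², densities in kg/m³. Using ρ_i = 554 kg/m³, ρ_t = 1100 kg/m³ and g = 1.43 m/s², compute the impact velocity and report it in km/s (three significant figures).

Rearranging for v: v = [D / (0.93 · (554/1100)^0.277 · 20.3^0.81 · 1.43^-0.19)]^(1/0.5).
D = 1190 m.
(554/1100)^0.277 = 0.8270
20.3^0.81 = 11.46
1.43^-0.19 = 0.9343
Denominator = 0.93 × 0.8270 × 11.46 × 0.9343 = 8.235
D / 8.235 = 1190 / 8.235 = 144.5
v = 144.5^(1/0.5) = 144.5^2 = 20880 m/s

v ≈ 20.9 km/s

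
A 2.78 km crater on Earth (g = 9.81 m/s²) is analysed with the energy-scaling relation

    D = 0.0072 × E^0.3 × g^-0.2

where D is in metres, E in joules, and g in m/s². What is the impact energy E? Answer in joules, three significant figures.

E ≈ 1.92 × 10^19 J

Rearranging: E = [D / (0.0072 · g^-0.2)]^(1/0.3).
D = 2780 m.
g^-0.2 = 9.81^-0.2 = 0.6334
D / (0.0072 × 0.6334) = 2780 / (4.560 × 10^-3) = 6.096 × 10^5
E = (6.096 × 10^5)^3.3333 = 1.920 × 10^19 J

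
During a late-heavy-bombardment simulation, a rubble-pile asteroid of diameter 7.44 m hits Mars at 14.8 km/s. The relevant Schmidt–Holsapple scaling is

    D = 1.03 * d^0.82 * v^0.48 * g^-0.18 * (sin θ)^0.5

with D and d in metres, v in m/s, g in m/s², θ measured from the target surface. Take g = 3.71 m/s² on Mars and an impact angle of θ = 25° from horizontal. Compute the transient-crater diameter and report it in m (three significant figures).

D ≈ 275 m

In SI units: v = 14800 m/s.
d^0.82 = 7.44^0.82 = 5.184
v^0.48 = 14800^0.48 = 100.4
g^-0.18 = 3.71^-0.18 = 0.7898
(sin 25°)^0.5 = 0.4226^0.5 = 0.6501
D = 1.03 × 5.184 × 100.4 × 0.7898 × 0.6501 = 275.3 m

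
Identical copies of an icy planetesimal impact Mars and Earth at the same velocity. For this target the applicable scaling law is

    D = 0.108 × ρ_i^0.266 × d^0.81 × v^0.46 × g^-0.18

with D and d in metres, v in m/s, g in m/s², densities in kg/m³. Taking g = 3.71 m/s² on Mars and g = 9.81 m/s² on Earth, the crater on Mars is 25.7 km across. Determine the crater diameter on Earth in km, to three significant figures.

D ≈ 21.6 km

All impactor-dependent factors cancel in the ratio, leaving D_Earth/D_Mars = (g_Earth/g_Mars)^-0.18.
(9.81/3.71)^-0.18 = 2.644^-0.18 = 0.8394
D_Earth = 0.8394 × 25.7 km = 21.6 km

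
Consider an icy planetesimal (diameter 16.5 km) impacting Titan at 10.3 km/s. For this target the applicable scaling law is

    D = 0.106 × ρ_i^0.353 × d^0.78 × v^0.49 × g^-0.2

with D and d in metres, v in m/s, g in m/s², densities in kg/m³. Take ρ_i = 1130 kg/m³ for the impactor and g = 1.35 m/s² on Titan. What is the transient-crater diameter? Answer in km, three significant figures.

In SI units: d = 16500 m, v = 10300 m/s.
ρ_i^0.353 = 1130^0.353 = 11.96
d^0.78 = 16500^0.78 = 1948
v^0.49 = 10300^0.49 = 92.53
g^-0.2 = 1.35^-0.2 = 0.9417
D = 0.106 × 11.96 × 1948 × 92.53 × 0.9417 = 2.152 × 10^5 m
   = 215.2 km

D ≈ 215 km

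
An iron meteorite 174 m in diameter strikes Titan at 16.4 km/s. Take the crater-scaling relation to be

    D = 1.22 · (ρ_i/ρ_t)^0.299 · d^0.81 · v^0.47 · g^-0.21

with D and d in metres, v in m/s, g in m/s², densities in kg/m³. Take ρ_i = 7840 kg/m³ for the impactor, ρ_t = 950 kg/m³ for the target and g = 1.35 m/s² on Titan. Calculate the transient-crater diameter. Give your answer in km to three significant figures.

D ≈ 13.5 km

In SI units: v = 16400 m/s.
(ρ_i/ρ_t)^0.299 = (7840/950)^0.299 = 1.880
d^0.81 = 174^0.81 = 65.29
v^0.47 = 16400^0.47 = 95.71
g^-0.21 = 1.35^-0.21 = 0.9389
D = 1.22 × 1.880 × 65.29 × 95.71 × 0.9389 = 13457 m
   = 13.46 km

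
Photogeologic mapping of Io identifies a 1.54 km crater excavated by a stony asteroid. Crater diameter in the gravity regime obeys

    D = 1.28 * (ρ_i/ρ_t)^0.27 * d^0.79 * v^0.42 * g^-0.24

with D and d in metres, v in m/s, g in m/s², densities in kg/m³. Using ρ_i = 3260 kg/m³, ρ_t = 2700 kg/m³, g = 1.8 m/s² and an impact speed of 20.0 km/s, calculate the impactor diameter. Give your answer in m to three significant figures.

d ≈ 45.9 m

Rearranging for d: d = [D / (1.28 · (3260/2700)^0.27 · 20000^0.42 · 1.8^-0.24)]^(1/0.79).
D = 1540 m.
(3260/2700)^0.27 = 1.052
20000^0.42 = 64.04
1.8^-0.24 = 0.8684
Denominator = 1.28 × 1.052 × 64.04 × 0.8684 = 74.89
D / 74.89 = 1540 / 74.89 = 20.56
d = 20.56^(1/0.79) = 20.56^1.2658 = 45.92 m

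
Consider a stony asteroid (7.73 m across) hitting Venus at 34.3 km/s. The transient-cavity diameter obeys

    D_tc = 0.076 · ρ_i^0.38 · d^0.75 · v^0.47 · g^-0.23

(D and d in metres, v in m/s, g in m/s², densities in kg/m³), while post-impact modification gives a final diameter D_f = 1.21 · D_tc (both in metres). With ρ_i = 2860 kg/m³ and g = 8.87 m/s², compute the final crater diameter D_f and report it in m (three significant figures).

D_f ≈ 719 m

v = 34300 m/s.
ρ_i^0.38 = 2860^0.38 = 20.58
d^0.75 = 7.73^0.75 = 4.636
v^0.47 = 34300^0.47 = 135.4
g^-0.23 = 8.87^-0.23 = 0.6053
D_tc = 0.076 × 20.58 × 4.636 × 135.4 × 0.6053 = 594.3 m
D_f = 1.21 × 594.3 = 719.1 m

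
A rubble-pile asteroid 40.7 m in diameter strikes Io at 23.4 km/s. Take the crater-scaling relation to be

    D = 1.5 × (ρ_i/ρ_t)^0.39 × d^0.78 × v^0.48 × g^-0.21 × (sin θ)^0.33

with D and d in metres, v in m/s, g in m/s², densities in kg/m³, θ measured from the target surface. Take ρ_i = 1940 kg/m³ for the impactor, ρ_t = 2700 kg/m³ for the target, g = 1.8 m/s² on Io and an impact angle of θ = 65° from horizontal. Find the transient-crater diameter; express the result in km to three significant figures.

D ≈ 2.54 km

In SI units: v = 23400 m/s.
(ρ_i/ρ_t)^0.39 = (1940/2700)^0.39 = 0.8790
d^0.78 = 40.7^0.78 = 18.01
v^0.48 = 23400^0.48 = 125.1
g^-0.21 = 1.8^-0.21 = 0.8839
(sin 65°)^0.33 = 0.9063^0.33 = 0.9681
D = 1.5 × 0.8790 × 18.01 × 125.1 × 0.8839 × 0.9681 = 2542 m
   = 2.542 km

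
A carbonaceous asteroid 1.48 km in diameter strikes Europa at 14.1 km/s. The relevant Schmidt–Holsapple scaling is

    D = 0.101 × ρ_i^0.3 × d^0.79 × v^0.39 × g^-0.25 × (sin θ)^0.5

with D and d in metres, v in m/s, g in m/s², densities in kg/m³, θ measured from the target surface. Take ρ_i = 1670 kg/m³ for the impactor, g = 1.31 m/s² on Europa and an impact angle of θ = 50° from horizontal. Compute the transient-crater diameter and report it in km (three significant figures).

In SI units: d = 1480 m, v = 14100 m/s.
ρ_i^0.3 = 1670^0.3 = 9.264
d^0.79 = 1480^0.79 = 319.5
v^0.39 = 14100^0.39 = 41.51
g^-0.25 = 1.31^-0.25 = 0.9347
(sin 50°)^0.5 = 0.7660^0.5 = 0.8752
D = 0.101 × 9.264 × 319.5 × 41.51 × 0.9347 × 0.8752 = 10151 m
   = 10.15 km

D ≈ 10.2 km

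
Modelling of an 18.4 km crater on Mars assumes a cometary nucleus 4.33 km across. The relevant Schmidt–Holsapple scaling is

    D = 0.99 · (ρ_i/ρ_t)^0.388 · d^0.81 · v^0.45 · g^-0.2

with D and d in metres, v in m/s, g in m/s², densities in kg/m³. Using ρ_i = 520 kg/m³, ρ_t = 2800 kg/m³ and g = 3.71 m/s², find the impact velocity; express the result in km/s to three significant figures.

v ≈ 6.68 km/s

Rearranging for v: v = [D / (0.99 · (520/2800)^0.388 · 4330^0.81 · 3.71^-0.2)]^(1/0.45).
D = 18400 m.
(520/2800)^0.388 = 0.5204
4330^0.81 = 882.2
3.71^-0.2 = 0.7694
Denominator = 0.99 × 0.5204 × 882.2 × 0.7694 = 349.7
D / 349.7 = 18400 / 349.7 = 52.62
v = 52.62^(1/0.45) = 52.62^2.2222 = 6679 m/s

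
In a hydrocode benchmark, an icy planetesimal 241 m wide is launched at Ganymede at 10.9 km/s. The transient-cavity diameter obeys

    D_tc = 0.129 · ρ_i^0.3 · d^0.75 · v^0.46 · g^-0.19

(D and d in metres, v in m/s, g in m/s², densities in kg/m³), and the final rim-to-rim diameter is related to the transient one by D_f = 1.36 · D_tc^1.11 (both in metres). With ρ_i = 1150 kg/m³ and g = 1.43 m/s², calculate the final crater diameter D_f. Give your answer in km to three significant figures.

v = 10900 m/s.
ρ_i^0.3 = 1150^0.3 = 8.283
d^0.75 = 241^0.75 = 61.17
v^0.46 = 10900^0.46 = 71.98
g^-0.19 = 1.43^-0.19 = 0.9343
D_tc = 0.129 × 8.283 × 61.17 × 71.98 × 0.9343 = 4396 m
D_f = 1.36 × (4396)^1.11 = 15043 m
     = 15.04 km

D_f ≈ 15.0 km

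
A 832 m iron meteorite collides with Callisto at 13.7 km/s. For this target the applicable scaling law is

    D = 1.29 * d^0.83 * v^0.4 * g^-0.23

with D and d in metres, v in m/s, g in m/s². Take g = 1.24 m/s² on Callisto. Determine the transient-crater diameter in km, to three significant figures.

D ≈ 14.7 km

In SI units: v = 13700 m/s.
d^0.83 = 832^0.83 = 265.3
v^0.4 = 13700^0.4 = 45.15
g^-0.23 = 1.24^-0.23 = 0.9517
D = 1.29 × 265.3 × 45.15 × 0.9517 = 14706 m
   = 14.71 km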